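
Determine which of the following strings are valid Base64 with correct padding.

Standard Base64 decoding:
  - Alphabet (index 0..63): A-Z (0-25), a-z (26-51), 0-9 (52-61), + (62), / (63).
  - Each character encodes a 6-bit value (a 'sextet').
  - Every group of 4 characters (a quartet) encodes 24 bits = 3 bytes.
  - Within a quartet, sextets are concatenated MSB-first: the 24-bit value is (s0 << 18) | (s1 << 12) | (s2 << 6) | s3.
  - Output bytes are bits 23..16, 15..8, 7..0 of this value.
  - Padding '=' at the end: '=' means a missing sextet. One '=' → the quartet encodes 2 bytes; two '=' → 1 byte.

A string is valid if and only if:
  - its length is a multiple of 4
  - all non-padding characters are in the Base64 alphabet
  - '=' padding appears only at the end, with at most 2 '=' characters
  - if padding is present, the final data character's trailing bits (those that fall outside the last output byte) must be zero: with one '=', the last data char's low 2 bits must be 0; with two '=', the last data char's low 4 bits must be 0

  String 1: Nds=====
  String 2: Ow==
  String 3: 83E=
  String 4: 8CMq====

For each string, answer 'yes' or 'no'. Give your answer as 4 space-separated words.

Answer: no yes yes no

Derivation:
String 1: 'Nds=====' → invalid (5 pad chars (max 2))
String 2: 'Ow==' → valid
String 3: '83E=' → valid
String 4: '8CMq====' → invalid (4 pad chars (max 2))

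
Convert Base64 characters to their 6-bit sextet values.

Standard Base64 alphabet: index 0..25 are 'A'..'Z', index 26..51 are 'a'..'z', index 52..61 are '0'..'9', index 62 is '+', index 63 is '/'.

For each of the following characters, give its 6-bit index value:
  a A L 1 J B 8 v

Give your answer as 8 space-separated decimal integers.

Answer: 26 0 11 53 9 1 60 47

Derivation:
'a': a..z range, 26 + ord('a') − ord('a') = 26
'A': A..Z range, ord('A') − ord('A') = 0
'L': A..Z range, ord('L') − ord('A') = 11
'1': 0..9 range, 52 + ord('1') − ord('0') = 53
'J': A..Z range, ord('J') − ord('A') = 9
'B': A..Z range, ord('B') − ord('A') = 1
'8': 0..9 range, 52 + ord('8') − ord('0') = 60
'v': a..z range, 26 + ord('v') − ord('a') = 47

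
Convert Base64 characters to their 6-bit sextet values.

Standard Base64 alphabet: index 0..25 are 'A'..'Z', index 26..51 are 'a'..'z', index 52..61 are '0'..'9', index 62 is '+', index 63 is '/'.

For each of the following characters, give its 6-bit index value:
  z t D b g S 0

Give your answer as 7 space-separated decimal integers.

Answer: 51 45 3 27 32 18 52

Derivation:
'z': a..z range, 26 + ord('z') − ord('a') = 51
't': a..z range, 26 + ord('t') − ord('a') = 45
'D': A..Z range, ord('D') − ord('A') = 3
'b': a..z range, 26 + ord('b') − ord('a') = 27
'g': a..z range, 26 + ord('g') − ord('a') = 32
'S': A..Z range, ord('S') − ord('A') = 18
'0': 0..9 range, 52 + ord('0') − ord('0') = 52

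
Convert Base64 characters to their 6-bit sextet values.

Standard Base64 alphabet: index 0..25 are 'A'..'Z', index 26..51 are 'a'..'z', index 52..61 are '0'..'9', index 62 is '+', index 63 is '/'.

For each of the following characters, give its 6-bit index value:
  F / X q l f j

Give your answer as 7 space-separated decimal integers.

Answer: 5 63 23 42 37 31 35

Derivation:
'F': A..Z range, ord('F') − ord('A') = 5
'/': index 63
'X': A..Z range, ord('X') − ord('A') = 23
'q': a..z range, 26 + ord('q') − ord('a') = 42
'l': a..z range, 26 + ord('l') − ord('a') = 37
'f': a..z range, 26 + ord('f') − ord('a') = 31
'j': a..z range, 26 + ord('j') − ord('a') = 35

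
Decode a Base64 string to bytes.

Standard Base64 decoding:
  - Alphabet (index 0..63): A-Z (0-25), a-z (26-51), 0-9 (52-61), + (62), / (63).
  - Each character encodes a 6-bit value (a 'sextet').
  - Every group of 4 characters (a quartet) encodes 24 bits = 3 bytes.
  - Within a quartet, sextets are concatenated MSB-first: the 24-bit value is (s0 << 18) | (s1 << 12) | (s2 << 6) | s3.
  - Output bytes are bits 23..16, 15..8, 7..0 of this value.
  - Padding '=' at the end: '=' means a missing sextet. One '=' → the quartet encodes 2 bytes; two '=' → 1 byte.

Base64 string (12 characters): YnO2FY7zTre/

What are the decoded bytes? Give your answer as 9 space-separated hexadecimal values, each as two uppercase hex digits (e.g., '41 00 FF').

After char 0 ('Y'=24): chars_in_quartet=1 acc=0x18 bytes_emitted=0
After char 1 ('n'=39): chars_in_quartet=2 acc=0x627 bytes_emitted=0
After char 2 ('O'=14): chars_in_quartet=3 acc=0x189CE bytes_emitted=0
After char 3 ('2'=54): chars_in_quartet=4 acc=0x6273B6 -> emit 62 73 B6, reset; bytes_emitted=3
After char 4 ('F'=5): chars_in_quartet=1 acc=0x5 bytes_emitted=3
After char 5 ('Y'=24): chars_in_quartet=2 acc=0x158 bytes_emitted=3
After char 6 ('7'=59): chars_in_quartet=3 acc=0x563B bytes_emitted=3
After char 7 ('z'=51): chars_in_quartet=4 acc=0x158EF3 -> emit 15 8E F3, reset; bytes_emitted=6
After char 8 ('T'=19): chars_in_quartet=1 acc=0x13 bytes_emitted=6
After char 9 ('r'=43): chars_in_quartet=2 acc=0x4EB bytes_emitted=6
After char 10 ('e'=30): chars_in_quartet=3 acc=0x13ADE bytes_emitted=6
After char 11 ('/'=63): chars_in_quartet=4 acc=0x4EB7BF -> emit 4E B7 BF, reset; bytes_emitted=9

Answer: 62 73 B6 15 8E F3 4E B7 BF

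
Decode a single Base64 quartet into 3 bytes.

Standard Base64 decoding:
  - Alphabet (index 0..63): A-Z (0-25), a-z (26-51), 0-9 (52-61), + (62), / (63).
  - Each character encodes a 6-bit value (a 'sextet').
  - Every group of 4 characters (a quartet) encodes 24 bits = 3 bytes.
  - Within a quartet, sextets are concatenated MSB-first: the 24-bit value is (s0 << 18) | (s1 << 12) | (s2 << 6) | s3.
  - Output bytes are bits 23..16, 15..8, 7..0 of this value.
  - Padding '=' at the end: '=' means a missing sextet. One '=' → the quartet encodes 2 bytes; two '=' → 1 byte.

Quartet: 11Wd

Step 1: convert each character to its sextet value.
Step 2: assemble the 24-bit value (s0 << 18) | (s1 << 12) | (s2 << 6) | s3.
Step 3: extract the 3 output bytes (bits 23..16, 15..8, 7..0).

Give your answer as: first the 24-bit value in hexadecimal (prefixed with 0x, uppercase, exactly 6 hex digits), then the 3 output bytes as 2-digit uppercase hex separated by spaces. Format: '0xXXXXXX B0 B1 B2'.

Answer: 0xD7559D D7 55 9D

Derivation:
Sextets: 1=53, 1=53, W=22, d=29
24-bit: (53<<18) | (53<<12) | (22<<6) | 29
      = 0xD40000 | 0x035000 | 0x000580 | 0x00001D
      = 0xD7559D
Bytes: (v>>16)&0xFF=D7, (v>>8)&0xFF=55, v&0xFF=9D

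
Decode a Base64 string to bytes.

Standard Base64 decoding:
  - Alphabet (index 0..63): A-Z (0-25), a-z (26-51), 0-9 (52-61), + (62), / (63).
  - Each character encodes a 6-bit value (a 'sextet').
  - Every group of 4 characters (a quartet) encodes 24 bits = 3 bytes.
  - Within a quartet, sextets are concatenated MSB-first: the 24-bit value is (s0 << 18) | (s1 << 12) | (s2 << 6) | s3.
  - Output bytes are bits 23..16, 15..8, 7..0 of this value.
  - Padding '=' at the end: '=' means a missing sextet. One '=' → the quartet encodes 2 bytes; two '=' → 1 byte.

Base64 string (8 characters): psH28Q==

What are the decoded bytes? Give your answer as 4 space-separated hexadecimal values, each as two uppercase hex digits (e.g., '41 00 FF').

Answer: A6 C1 F6 F1

Derivation:
After char 0 ('p'=41): chars_in_quartet=1 acc=0x29 bytes_emitted=0
After char 1 ('s'=44): chars_in_quartet=2 acc=0xA6C bytes_emitted=0
After char 2 ('H'=7): chars_in_quartet=3 acc=0x29B07 bytes_emitted=0
After char 3 ('2'=54): chars_in_quartet=4 acc=0xA6C1F6 -> emit A6 C1 F6, reset; bytes_emitted=3
After char 4 ('8'=60): chars_in_quartet=1 acc=0x3C bytes_emitted=3
After char 5 ('Q'=16): chars_in_quartet=2 acc=0xF10 bytes_emitted=3
Padding '==': partial quartet acc=0xF10 -> emit F1; bytes_emitted=4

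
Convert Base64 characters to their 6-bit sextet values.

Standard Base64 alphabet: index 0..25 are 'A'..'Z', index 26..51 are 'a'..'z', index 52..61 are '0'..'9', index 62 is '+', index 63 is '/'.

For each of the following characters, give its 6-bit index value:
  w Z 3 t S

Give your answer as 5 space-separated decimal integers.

'w': a..z range, 26 + ord('w') − ord('a') = 48
'Z': A..Z range, ord('Z') − ord('A') = 25
'3': 0..9 range, 52 + ord('3') − ord('0') = 55
't': a..z range, 26 + ord('t') − ord('a') = 45
'S': A..Z range, ord('S') − ord('A') = 18

Answer: 48 25 55 45 18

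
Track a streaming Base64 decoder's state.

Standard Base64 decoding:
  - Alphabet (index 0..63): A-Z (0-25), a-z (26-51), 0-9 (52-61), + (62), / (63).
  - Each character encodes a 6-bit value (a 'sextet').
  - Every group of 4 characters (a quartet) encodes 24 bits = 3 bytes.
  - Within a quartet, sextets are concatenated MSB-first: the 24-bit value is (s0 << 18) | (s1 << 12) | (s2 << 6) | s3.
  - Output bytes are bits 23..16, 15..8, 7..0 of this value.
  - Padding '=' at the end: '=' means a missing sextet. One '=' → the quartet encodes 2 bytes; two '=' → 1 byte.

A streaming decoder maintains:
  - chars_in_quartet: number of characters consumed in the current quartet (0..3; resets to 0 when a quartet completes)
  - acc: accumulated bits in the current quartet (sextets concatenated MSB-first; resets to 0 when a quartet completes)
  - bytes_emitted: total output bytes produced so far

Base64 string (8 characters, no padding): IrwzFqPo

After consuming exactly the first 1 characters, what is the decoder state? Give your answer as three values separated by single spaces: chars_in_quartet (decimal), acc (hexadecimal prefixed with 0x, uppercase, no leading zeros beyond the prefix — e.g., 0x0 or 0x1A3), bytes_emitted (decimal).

After char 0 ('I'=8): chars_in_quartet=1 acc=0x8 bytes_emitted=0

Answer: 1 0x8 0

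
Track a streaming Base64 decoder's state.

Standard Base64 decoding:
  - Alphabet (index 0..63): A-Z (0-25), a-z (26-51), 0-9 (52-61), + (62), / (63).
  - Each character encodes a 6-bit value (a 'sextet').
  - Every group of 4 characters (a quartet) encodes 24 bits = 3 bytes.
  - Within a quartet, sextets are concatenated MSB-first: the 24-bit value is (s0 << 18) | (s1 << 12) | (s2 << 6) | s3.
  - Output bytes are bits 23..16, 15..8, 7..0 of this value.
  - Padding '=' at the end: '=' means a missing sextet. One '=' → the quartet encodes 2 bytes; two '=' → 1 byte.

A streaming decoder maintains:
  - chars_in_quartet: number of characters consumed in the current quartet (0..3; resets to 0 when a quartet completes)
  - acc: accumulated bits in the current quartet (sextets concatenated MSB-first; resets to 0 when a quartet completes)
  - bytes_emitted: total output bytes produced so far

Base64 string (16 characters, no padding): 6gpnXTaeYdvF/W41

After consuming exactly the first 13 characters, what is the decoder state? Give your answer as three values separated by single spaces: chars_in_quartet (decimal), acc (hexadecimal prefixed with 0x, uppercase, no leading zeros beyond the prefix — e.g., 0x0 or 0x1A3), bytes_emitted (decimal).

After char 0 ('6'=58): chars_in_quartet=1 acc=0x3A bytes_emitted=0
After char 1 ('g'=32): chars_in_quartet=2 acc=0xEA0 bytes_emitted=0
After char 2 ('p'=41): chars_in_quartet=3 acc=0x3A829 bytes_emitted=0
After char 3 ('n'=39): chars_in_quartet=4 acc=0xEA0A67 -> emit EA 0A 67, reset; bytes_emitted=3
After char 4 ('X'=23): chars_in_quartet=1 acc=0x17 bytes_emitted=3
After char 5 ('T'=19): chars_in_quartet=2 acc=0x5D3 bytes_emitted=3
After char 6 ('a'=26): chars_in_quartet=3 acc=0x174DA bytes_emitted=3
After char 7 ('e'=30): chars_in_quartet=4 acc=0x5D369E -> emit 5D 36 9E, reset; bytes_emitted=6
After char 8 ('Y'=24): chars_in_quartet=1 acc=0x18 bytes_emitted=6
After char 9 ('d'=29): chars_in_quartet=2 acc=0x61D bytes_emitted=6
After char 10 ('v'=47): chars_in_quartet=3 acc=0x1876F bytes_emitted=6
After char 11 ('F'=5): chars_in_quartet=4 acc=0x61DBC5 -> emit 61 DB C5, reset; bytes_emitted=9
After char 12 ('/'=63): chars_in_quartet=1 acc=0x3F bytes_emitted=9

Answer: 1 0x3F 9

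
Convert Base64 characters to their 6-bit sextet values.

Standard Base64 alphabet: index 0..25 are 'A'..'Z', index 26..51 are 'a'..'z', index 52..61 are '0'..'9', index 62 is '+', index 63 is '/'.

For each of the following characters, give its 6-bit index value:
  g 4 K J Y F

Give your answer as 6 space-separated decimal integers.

Answer: 32 56 10 9 24 5

Derivation:
'g': a..z range, 26 + ord('g') − ord('a') = 32
'4': 0..9 range, 52 + ord('4') − ord('0') = 56
'K': A..Z range, ord('K') − ord('A') = 10
'J': A..Z range, ord('J') − ord('A') = 9
'Y': A..Z range, ord('Y') − ord('A') = 24
'F': A..Z range, ord('F') − ord('A') = 5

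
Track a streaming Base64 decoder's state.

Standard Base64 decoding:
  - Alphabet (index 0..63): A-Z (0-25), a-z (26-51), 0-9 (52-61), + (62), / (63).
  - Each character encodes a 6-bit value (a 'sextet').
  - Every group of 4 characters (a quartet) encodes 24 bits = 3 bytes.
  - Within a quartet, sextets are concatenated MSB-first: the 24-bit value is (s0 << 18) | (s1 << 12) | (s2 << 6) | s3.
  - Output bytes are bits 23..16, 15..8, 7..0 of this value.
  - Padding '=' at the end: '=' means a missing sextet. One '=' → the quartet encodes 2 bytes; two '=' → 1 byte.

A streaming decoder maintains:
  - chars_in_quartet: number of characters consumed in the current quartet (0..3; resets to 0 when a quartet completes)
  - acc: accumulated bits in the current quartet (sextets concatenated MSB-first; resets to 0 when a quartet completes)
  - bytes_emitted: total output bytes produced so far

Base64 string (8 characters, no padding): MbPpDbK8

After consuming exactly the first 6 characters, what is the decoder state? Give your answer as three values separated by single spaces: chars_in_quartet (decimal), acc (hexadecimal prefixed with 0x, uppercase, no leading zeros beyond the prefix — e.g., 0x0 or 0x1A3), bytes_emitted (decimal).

Answer: 2 0xDB 3

Derivation:
After char 0 ('M'=12): chars_in_quartet=1 acc=0xC bytes_emitted=0
After char 1 ('b'=27): chars_in_quartet=2 acc=0x31B bytes_emitted=0
After char 2 ('P'=15): chars_in_quartet=3 acc=0xC6CF bytes_emitted=0
After char 3 ('p'=41): chars_in_quartet=4 acc=0x31B3E9 -> emit 31 B3 E9, reset; bytes_emitted=3
After char 4 ('D'=3): chars_in_quartet=1 acc=0x3 bytes_emitted=3
After char 5 ('b'=27): chars_in_quartet=2 acc=0xDB bytes_emitted=3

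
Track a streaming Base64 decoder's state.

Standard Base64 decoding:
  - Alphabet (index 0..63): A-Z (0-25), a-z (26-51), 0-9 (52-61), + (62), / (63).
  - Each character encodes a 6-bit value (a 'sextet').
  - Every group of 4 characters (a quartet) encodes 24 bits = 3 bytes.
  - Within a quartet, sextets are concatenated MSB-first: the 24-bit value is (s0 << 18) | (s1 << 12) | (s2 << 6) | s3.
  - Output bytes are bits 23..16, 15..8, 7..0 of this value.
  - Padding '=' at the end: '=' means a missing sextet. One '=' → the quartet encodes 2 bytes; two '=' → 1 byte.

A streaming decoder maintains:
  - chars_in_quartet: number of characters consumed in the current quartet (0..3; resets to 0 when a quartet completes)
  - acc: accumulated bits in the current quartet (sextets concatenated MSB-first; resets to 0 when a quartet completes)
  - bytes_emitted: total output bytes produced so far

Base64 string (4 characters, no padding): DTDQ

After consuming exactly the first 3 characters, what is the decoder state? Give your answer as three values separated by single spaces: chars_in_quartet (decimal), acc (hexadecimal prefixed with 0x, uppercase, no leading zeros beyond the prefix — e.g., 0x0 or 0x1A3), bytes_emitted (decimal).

After char 0 ('D'=3): chars_in_quartet=1 acc=0x3 bytes_emitted=0
After char 1 ('T'=19): chars_in_quartet=2 acc=0xD3 bytes_emitted=0
After char 2 ('D'=3): chars_in_quartet=3 acc=0x34C3 bytes_emitted=0

Answer: 3 0x34C3 0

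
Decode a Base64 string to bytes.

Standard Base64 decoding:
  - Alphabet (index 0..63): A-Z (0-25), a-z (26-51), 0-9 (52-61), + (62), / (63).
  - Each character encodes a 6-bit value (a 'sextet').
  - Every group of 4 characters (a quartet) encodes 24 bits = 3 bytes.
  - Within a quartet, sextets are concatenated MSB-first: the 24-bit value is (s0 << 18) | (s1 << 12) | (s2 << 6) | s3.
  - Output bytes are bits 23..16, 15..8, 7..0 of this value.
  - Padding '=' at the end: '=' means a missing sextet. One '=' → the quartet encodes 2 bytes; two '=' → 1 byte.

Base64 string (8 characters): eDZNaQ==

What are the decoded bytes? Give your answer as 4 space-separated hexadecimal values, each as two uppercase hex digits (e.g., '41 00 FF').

Answer: 78 36 4D 69

Derivation:
After char 0 ('e'=30): chars_in_quartet=1 acc=0x1E bytes_emitted=0
After char 1 ('D'=3): chars_in_quartet=2 acc=0x783 bytes_emitted=0
After char 2 ('Z'=25): chars_in_quartet=3 acc=0x1E0D9 bytes_emitted=0
After char 3 ('N'=13): chars_in_quartet=4 acc=0x78364D -> emit 78 36 4D, reset; bytes_emitted=3
After char 4 ('a'=26): chars_in_quartet=1 acc=0x1A bytes_emitted=3
After char 5 ('Q'=16): chars_in_quartet=2 acc=0x690 bytes_emitted=3
Padding '==': partial quartet acc=0x690 -> emit 69; bytes_emitted=4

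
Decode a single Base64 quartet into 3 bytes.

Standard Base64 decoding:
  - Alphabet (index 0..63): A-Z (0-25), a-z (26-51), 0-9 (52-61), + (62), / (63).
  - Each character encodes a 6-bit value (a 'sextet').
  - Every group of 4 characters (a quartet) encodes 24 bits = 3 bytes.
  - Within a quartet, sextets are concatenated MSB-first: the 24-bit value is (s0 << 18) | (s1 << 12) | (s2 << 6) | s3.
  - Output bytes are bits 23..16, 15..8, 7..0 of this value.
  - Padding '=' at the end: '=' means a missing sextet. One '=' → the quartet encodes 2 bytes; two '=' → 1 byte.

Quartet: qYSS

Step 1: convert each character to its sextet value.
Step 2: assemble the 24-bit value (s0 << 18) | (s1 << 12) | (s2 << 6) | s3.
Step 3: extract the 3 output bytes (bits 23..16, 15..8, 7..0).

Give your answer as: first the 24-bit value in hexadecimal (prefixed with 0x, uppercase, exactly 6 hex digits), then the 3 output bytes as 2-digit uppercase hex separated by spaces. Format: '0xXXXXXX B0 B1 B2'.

Sextets: q=42, Y=24, S=18, S=18
24-bit: (42<<18) | (24<<12) | (18<<6) | 18
      = 0xA80000 | 0x018000 | 0x000480 | 0x000012
      = 0xA98492
Bytes: (v>>16)&0xFF=A9, (v>>8)&0xFF=84, v&0xFF=92

Answer: 0xA98492 A9 84 92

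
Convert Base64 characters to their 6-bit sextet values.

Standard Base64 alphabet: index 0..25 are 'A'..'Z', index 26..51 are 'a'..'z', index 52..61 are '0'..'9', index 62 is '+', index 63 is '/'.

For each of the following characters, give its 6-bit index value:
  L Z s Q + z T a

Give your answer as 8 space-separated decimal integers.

'L': A..Z range, ord('L') − ord('A') = 11
'Z': A..Z range, ord('Z') − ord('A') = 25
's': a..z range, 26 + ord('s') − ord('a') = 44
'Q': A..Z range, ord('Q') − ord('A') = 16
'+': index 62
'z': a..z range, 26 + ord('z') − ord('a') = 51
'T': A..Z range, ord('T') − ord('A') = 19
'a': a..z range, 26 + ord('a') − ord('a') = 26

Answer: 11 25 44 16 62 51 19 26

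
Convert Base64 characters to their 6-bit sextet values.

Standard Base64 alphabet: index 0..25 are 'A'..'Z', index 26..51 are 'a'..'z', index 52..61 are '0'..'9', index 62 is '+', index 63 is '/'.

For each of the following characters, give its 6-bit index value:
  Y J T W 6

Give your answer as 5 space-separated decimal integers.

Answer: 24 9 19 22 58

Derivation:
'Y': A..Z range, ord('Y') − ord('A') = 24
'J': A..Z range, ord('J') − ord('A') = 9
'T': A..Z range, ord('T') − ord('A') = 19
'W': A..Z range, ord('W') − ord('A') = 22
'6': 0..9 range, 52 + ord('6') − ord('0') = 58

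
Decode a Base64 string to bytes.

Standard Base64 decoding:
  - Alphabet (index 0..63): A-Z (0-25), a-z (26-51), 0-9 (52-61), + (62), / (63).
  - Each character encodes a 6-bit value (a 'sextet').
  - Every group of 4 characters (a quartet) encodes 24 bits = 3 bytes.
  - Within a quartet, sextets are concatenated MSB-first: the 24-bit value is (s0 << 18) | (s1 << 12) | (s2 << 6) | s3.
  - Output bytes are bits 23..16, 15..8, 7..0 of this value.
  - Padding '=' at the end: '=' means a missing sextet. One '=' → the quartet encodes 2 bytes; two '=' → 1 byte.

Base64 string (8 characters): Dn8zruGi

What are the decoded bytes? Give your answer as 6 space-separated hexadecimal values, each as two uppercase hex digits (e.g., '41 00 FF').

After char 0 ('D'=3): chars_in_quartet=1 acc=0x3 bytes_emitted=0
After char 1 ('n'=39): chars_in_quartet=2 acc=0xE7 bytes_emitted=0
After char 2 ('8'=60): chars_in_quartet=3 acc=0x39FC bytes_emitted=0
After char 3 ('z'=51): chars_in_quartet=4 acc=0xE7F33 -> emit 0E 7F 33, reset; bytes_emitted=3
After char 4 ('r'=43): chars_in_quartet=1 acc=0x2B bytes_emitted=3
After char 5 ('u'=46): chars_in_quartet=2 acc=0xAEE bytes_emitted=3
After char 6 ('G'=6): chars_in_quartet=3 acc=0x2BB86 bytes_emitted=3
After char 7 ('i'=34): chars_in_quartet=4 acc=0xAEE1A2 -> emit AE E1 A2, reset; bytes_emitted=6

Answer: 0E 7F 33 AE E1 A2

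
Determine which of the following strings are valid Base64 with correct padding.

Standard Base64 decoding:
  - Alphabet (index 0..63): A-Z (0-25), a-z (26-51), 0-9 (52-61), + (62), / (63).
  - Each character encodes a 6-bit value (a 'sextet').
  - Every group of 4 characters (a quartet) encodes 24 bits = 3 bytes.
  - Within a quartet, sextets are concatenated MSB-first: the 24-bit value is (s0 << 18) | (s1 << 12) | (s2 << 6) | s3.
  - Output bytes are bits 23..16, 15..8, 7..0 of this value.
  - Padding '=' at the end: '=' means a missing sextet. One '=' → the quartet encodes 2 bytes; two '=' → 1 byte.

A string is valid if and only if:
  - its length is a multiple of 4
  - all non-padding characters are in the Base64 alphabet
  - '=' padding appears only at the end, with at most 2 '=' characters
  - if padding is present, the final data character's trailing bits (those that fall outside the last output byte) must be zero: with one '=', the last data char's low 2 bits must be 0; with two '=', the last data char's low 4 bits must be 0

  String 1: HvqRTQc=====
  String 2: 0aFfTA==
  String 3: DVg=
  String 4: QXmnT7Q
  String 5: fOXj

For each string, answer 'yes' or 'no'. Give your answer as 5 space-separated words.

Answer: no yes yes no yes

Derivation:
String 1: 'HvqRTQc=====' → invalid (5 pad chars (max 2))
String 2: '0aFfTA==' → valid
String 3: 'DVg=' → valid
String 4: 'QXmnT7Q' → invalid (len=7 not mult of 4)
String 5: 'fOXj' → valid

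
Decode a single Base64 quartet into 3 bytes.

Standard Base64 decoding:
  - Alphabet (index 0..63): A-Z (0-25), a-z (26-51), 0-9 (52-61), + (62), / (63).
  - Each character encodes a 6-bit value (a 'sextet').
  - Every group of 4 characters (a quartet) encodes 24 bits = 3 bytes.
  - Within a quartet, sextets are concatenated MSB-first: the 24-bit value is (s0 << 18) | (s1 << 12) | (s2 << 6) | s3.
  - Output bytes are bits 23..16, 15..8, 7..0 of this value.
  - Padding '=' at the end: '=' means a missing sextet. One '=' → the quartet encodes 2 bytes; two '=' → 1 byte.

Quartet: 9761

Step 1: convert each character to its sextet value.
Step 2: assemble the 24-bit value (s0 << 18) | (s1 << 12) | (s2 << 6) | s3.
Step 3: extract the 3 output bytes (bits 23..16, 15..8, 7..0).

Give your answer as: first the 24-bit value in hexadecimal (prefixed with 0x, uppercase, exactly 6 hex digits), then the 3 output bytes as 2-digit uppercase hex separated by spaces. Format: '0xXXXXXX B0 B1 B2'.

Answer: 0xF7BEB5 F7 BE B5

Derivation:
Sextets: 9=61, 7=59, 6=58, 1=53
24-bit: (61<<18) | (59<<12) | (58<<6) | 53
      = 0xF40000 | 0x03B000 | 0x000E80 | 0x000035
      = 0xF7BEB5
Bytes: (v>>16)&0xFF=F7, (v>>8)&0xFF=BE, v&0xFF=B5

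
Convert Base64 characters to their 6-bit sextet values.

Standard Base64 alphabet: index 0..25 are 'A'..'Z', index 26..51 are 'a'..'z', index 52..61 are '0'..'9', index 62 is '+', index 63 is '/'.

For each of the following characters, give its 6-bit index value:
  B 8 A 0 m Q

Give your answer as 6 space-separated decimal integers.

Answer: 1 60 0 52 38 16

Derivation:
'B': A..Z range, ord('B') − ord('A') = 1
'8': 0..9 range, 52 + ord('8') − ord('0') = 60
'A': A..Z range, ord('A') − ord('A') = 0
'0': 0..9 range, 52 + ord('0') − ord('0') = 52
'm': a..z range, 26 + ord('m') − ord('a') = 38
'Q': A..Z range, ord('Q') − ord('A') = 16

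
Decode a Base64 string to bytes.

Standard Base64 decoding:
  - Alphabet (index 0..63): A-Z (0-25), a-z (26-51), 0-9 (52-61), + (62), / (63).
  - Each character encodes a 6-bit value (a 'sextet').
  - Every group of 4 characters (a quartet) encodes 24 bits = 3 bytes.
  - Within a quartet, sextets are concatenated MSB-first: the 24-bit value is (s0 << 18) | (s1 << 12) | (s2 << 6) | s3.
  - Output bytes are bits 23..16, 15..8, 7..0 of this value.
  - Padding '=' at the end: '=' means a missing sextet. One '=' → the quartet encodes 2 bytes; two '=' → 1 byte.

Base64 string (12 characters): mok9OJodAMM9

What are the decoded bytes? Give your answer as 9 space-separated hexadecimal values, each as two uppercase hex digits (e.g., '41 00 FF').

Answer: 9A 89 3D 38 9A 1D 00 C3 3D

Derivation:
After char 0 ('m'=38): chars_in_quartet=1 acc=0x26 bytes_emitted=0
After char 1 ('o'=40): chars_in_quartet=2 acc=0x9A8 bytes_emitted=0
After char 2 ('k'=36): chars_in_quartet=3 acc=0x26A24 bytes_emitted=0
After char 3 ('9'=61): chars_in_quartet=4 acc=0x9A893D -> emit 9A 89 3D, reset; bytes_emitted=3
After char 4 ('O'=14): chars_in_quartet=1 acc=0xE bytes_emitted=3
After char 5 ('J'=9): chars_in_quartet=2 acc=0x389 bytes_emitted=3
After char 6 ('o'=40): chars_in_quartet=3 acc=0xE268 bytes_emitted=3
After char 7 ('d'=29): chars_in_quartet=4 acc=0x389A1D -> emit 38 9A 1D, reset; bytes_emitted=6
After char 8 ('A'=0): chars_in_quartet=1 acc=0x0 bytes_emitted=6
After char 9 ('M'=12): chars_in_quartet=2 acc=0xC bytes_emitted=6
After char 10 ('M'=12): chars_in_quartet=3 acc=0x30C bytes_emitted=6
After char 11 ('9'=61): chars_in_quartet=4 acc=0xC33D -> emit 00 C3 3D, reset; bytes_emitted=9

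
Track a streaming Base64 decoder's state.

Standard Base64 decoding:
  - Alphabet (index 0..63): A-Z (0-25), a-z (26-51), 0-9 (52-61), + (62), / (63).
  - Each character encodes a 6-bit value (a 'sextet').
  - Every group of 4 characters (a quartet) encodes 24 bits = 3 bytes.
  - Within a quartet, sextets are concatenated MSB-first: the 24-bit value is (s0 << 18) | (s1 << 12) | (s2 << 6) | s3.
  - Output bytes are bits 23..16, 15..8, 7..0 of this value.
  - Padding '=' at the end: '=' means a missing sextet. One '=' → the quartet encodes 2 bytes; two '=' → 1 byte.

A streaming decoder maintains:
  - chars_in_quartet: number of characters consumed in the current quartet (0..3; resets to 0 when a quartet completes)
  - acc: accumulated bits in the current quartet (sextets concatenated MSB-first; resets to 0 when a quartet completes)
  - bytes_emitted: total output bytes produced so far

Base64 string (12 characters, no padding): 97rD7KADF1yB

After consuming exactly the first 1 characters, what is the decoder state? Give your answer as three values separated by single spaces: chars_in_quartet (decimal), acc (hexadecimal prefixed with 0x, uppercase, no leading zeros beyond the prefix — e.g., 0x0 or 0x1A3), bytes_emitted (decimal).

Answer: 1 0x3D 0

Derivation:
After char 0 ('9'=61): chars_in_quartet=1 acc=0x3D bytes_emitted=0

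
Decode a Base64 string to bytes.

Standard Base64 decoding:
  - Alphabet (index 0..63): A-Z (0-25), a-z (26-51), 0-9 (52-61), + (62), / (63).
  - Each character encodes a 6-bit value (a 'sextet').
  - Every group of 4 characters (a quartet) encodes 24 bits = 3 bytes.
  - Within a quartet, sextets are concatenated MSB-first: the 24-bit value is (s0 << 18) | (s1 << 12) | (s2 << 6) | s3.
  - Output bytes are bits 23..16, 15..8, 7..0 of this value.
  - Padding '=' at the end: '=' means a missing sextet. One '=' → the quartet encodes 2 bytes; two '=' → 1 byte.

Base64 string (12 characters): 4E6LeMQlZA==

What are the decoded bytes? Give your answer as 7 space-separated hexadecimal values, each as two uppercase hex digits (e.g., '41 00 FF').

After char 0 ('4'=56): chars_in_quartet=1 acc=0x38 bytes_emitted=0
After char 1 ('E'=4): chars_in_quartet=2 acc=0xE04 bytes_emitted=0
After char 2 ('6'=58): chars_in_quartet=3 acc=0x3813A bytes_emitted=0
After char 3 ('L'=11): chars_in_quartet=4 acc=0xE04E8B -> emit E0 4E 8B, reset; bytes_emitted=3
After char 4 ('e'=30): chars_in_quartet=1 acc=0x1E bytes_emitted=3
After char 5 ('M'=12): chars_in_quartet=2 acc=0x78C bytes_emitted=3
After char 6 ('Q'=16): chars_in_quartet=3 acc=0x1E310 bytes_emitted=3
After char 7 ('l'=37): chars_in_quartet=4 acc=0x78C425 -> emit 78 C4 25, reset; bytes_emitted=6
After char 8 ('Z'=25): chars_in_quartet=1 acc=0x19 bytes_emitted=6
After char 9 ('A'=0): chars_in_quartet=2 acc=0x640 bytes_emitted=6
Padding '==': partial quartet acc=0x640 -> emit 64; bytes_emitted=7

Answer: E0 4E 8B 78 C4 25 64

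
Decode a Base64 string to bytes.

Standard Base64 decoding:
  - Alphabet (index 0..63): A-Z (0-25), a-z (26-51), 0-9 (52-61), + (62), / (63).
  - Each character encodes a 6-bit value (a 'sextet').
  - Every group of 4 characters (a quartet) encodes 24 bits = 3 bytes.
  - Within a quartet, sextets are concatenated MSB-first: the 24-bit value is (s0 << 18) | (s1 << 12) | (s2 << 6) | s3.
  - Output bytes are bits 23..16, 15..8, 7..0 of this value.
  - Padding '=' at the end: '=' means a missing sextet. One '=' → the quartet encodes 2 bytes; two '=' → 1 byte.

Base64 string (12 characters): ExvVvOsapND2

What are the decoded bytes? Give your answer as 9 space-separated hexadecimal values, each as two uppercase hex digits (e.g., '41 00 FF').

Answer: 13 1B D5 BC EB 1A A4 D0 F6

Derivation:
After char 0 ('E'=4): chars_in_quartet=1 acc=0x4 bytes_emitted=0
After char 1 ('x'=49): chars_in_quartet=2 acc=0x131 bytes_emitted=0
After char 2 ('v'=47): chars_in_quartet=3 acc=0x4C6F bytes_emitted=0
After char 3 ('V'=21): chars_in_quartet=4 acc=0x131BD5 -> emit 13 1B D5, reset; bytes_emitted=3
After char 4 ('v'=47): chars_in_quartet=1 acc=0x2F bytes_emitted=3
After char 5 ('O'=14): chars_in_quartet=2 acc=0xBCE bytes_emitted=3
After char 6 ('s'=44): chars_in_quartet=3 acc=0x2F3AC bytes_emitted=3
After char 7 ('a'=26): chars_in_quartet=4 acc=0xBCEB1A -> emit BC EB 1A, reset; bytes_emitted=6
After char 8 ('p'=41): chars_in_quartet=1 acc=0x29 bytes_emitted=6
After char 9 ('N'=13): chars_in_quartet=2 acc=0xA4D bytes_emitted=6
After char 10 ('D'=3): chars_in_quartet=3 acc=0x29343 bytes_emitted=6
After char 11 ('2'=54): chars_in_quartet=4 acc=0xA4D0F6 -> emit A4 D0 F6, reset; bytes_emitted=9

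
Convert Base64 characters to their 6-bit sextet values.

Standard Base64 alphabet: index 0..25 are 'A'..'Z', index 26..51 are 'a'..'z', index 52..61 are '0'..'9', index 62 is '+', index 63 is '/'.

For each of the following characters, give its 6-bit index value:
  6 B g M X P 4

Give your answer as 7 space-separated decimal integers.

'6': 0..9 range, 52 + ord('6') − ord('0') = 58
'B': A..Z range, ord('B') − ord('A') = 1
'g': a..z range, 26 + ord('g') − ord('a') = 32
'M': A..Z range, ord('M') − ord('A') = 12
'X': A..Z range, ord('X') − ord('A') = 23
'P': A..Z range, ord('P') − ord('A') = 15
'4': 0..9 range, 52 + ord('4') − ord('0') = 56

Answer: 58 1 32 12 23 15 56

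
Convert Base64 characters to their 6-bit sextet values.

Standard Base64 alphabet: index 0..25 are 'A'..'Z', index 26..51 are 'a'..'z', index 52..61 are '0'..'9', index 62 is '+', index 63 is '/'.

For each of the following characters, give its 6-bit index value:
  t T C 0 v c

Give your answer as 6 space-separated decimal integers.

Answer: 45 19 2 52 47 28

Derivation:
't': a..z range, 26 + ord('t') − ord('a') = 45
'T': A..Z range, ord('T') − ord('A') = 19
'C': A..Z range, ord('C') − ord('A') = 2
'0': 0..9 range, 52 + ord('0') − ord('0') = 52
'v': a..z range, 26 + ord('v') − ord('a') = 47
'c': a..z range, 26 + ord('c') − ord('a') = 28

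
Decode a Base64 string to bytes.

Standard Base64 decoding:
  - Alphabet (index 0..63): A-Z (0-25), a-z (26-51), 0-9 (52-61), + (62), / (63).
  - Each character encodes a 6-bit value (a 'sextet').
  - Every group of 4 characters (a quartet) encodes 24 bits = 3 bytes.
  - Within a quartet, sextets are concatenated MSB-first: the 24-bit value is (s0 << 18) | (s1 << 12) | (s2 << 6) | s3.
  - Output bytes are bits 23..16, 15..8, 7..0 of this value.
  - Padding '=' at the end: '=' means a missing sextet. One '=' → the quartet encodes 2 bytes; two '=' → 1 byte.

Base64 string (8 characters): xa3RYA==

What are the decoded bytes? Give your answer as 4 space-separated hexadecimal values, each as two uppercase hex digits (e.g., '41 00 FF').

After char 0 ('x'=49): chars_in_quartet=1 acc=0x31 bytes_emitted=0
After char 1 ('a'=26): chars_in_quartet=2 acc=0xC5A bytes_emitted=0
After char 2 ('3'=55): chars_in_quartet=3 acc=0x316B7 bytes_emitted=0
After char 3 ('R'=17): chars_in_quartet=4 acc=0xC5ADD1 -> emit C5 AD D1, reset; bytes_emitted=3
After char 4 ('Y'=24): chars_in_quartet=1 acc=0x18 bytes_emitted=3
After char 5 ('A'=0): chars_in_quartet=2 acc=0x600 bytes_emitted=3
Padding '==': partial quartet acc=0x600 -> emit 60; bytes_emitted=4

Answer: C5 AD D1 60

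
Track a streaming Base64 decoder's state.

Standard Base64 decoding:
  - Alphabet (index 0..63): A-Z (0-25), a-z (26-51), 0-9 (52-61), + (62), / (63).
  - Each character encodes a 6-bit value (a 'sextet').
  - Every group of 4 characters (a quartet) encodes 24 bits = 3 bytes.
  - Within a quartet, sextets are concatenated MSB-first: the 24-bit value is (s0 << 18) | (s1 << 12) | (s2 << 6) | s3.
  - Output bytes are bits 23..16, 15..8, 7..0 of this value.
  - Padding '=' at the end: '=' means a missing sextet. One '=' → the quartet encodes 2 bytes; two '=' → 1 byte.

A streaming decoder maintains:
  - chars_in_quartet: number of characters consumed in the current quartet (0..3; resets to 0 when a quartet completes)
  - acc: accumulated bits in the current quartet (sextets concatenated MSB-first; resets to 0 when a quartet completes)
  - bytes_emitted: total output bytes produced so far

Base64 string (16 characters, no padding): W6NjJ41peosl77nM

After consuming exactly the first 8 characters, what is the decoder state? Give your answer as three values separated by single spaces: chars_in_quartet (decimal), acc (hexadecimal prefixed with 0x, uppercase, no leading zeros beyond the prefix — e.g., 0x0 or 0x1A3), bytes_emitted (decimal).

After char 0 ('W'=22): chars_in_quartet=1 acc=0x16 bytes_emitted=0
After char 1 ('6'=58): chars_in_quartet=2 acc=0x5BA bytes_emitted=0
After char 2 ('N'=13): chars_in_quartet=3 acc=0x16E8D bytes_emitted=0
After char 3 ('j'=35): chars_in_quartet=4 acc=0x5BA363 -> emit 5B A3 63, reset; bytes_emitted=3
After char 4 ('J'=9): chars_in_quartet=1 acc=0x9 bytes_emitted=3
After char 5 ('4'=56): chars_in_quartet=2 acc=0x278 bytes_emitted=3
After char 6 ('1'=53): chars_in_quartet=3 acc=0x9E35 bytes_emitted=3
After char 7 ('p'=41): chars_in_quartet=4 acc=0x278D69 -> emit 27 8D 69, reset; bytes_emitted=6

Answer: 0 0x0 6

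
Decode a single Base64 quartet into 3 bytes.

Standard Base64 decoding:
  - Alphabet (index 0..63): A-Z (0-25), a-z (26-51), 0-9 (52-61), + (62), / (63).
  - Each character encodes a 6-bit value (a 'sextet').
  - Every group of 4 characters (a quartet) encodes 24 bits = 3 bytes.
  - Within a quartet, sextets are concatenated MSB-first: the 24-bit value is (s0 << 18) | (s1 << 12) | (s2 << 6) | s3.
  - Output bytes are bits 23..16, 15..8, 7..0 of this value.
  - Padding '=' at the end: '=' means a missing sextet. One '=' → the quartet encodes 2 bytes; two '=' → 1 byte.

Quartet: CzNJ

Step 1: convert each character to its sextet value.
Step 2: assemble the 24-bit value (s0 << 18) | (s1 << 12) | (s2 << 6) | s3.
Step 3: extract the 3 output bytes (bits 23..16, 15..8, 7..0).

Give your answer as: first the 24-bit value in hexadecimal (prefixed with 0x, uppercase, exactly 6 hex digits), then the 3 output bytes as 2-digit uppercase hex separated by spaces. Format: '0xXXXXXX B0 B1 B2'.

Answer: 0x0B3349 0B 33 49

Derivation:
Sextets: C=2, z=51, N=13, J=9
24-bit: (2<<18) | (51<<12) | (13<<6) | 9
      = 0x080000 | 0x033000 | 0x000340 | 0x000009
      = 0x0B3349
Bytes: (v>>16)&0xFF=0B, (v>>8)&0xFF=33, v&0xFF=49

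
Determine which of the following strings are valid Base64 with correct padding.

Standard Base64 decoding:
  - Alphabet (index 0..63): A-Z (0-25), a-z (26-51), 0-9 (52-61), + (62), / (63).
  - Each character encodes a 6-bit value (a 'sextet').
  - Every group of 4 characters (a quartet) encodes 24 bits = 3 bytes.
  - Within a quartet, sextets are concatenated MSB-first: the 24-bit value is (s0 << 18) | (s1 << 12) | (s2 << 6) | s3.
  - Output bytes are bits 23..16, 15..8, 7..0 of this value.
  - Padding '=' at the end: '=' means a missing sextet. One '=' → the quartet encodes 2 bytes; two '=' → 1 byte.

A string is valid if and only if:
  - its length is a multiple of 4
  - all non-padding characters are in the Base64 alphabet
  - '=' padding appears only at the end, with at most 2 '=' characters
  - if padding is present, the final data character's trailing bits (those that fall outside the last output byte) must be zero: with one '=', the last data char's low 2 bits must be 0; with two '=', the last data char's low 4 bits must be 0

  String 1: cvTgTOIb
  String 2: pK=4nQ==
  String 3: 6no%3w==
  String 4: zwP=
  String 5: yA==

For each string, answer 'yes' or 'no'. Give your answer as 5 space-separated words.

Answer: yes no no no yes

Derivation:
String 1: 'cvTgTOIb' → valid
String 2: 'pK=4nQ==' → invalid (bad char(s): ['=']; '=' in middle)
String 3: '6no%3w==' → invalid (bad char(s): ['%'])
String 4: 'zwP=' → invalid (bad trailing bits)
String 5: 'yA==' → valid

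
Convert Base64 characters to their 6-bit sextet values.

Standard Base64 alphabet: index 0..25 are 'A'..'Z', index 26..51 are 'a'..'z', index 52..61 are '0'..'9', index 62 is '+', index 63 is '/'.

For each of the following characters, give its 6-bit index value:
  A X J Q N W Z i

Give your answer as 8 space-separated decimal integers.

Answer: 0 23 9 16 13 22 25 34

Derivation:
'A': A..Z range, ord('A') − ord('A') = 0
'X': A..Z range, ord('X') − ord('A') = 23
'J': A..Z range, ord('J') − ord('A') = 9
'Q': A..Z range, ord('Q') − ord('A') = 16
'N': A..Z range, ord('N') − ord('A') = 13
'W': A..Z range, ord('W') − ord('A') = 22
'Z': A..Z range, ord('Z') − ord('A') = 25
'i': a..z range, 26 + ord('i') − ord('a') = 34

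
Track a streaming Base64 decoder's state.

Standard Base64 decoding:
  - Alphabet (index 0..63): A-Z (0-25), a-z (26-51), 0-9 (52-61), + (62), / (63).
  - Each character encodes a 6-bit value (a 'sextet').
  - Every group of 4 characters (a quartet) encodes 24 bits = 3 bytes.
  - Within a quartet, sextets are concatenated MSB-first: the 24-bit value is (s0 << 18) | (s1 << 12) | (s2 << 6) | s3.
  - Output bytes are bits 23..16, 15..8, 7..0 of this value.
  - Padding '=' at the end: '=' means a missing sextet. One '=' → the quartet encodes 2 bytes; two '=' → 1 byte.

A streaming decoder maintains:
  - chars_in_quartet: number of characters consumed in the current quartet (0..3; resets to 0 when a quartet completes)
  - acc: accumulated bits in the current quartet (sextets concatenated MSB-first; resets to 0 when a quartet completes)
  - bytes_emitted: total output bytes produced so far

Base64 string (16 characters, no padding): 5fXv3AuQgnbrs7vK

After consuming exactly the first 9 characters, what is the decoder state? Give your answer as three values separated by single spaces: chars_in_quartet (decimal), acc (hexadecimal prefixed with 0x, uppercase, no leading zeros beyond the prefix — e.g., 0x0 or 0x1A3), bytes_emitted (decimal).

Answer: 1 0x20 6

Derivation:
After char 0 ('5'=57): chars_in_quartet=1 acc=0x39 bytes_emitted=0
After char 1 ('f'=31): chars_in_quartet=2 acc=0xE5F bytes_emitted=0
After char 2 ('X'=23): chars_in_quartet=3 acc=0x397D7 bytes_emitted=0
After char 3 ('v'=47): chars_in_quartet=4 acc=0xE5F5EF -> emit E5 F5 EF, reset; bytes_emitted=3
After char 4 ('3'=55): chars_in_quartet=1 acc=0x37 bytes_emitted=3
After char 5 ('A'=0): chars_in_quartet=2 acc=0xDC0 bytes_emitted=3
After char 6 ('u'=46): chars_in_quartet=3 acc=0x3702E bytes_emitted=3
After char 7 ('Q'=16): chars_in_quartet=4 acc=0xDC0B90 -> emit DC 0B 90, reset; bytes_emitted=6
After char 8 ('g'=32): chars_in_quartet=1 acc=0x20 bytes_emitted=6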